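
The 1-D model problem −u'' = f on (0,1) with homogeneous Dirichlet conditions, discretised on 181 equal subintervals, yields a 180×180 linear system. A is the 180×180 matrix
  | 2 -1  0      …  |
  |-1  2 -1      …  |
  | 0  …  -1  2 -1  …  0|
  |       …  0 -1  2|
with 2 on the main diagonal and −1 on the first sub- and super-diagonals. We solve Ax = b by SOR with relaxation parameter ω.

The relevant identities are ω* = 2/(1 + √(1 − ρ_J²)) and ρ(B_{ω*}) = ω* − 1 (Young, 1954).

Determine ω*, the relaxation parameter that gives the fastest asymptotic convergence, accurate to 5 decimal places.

ρ_J = max_k |cos(kπ/181)| = cos(π/181) = 0.99985
√(1 − cos²(π/181)) = sin(π/181) ≈ 0.017356.
Young: ω* = 2/(1+√(1−ρ_J²)) = 2/(1+0.017356) = 2/1.017356 = 1.96588.
[ρ_SOR] ω* − 1 = 0.96588.

ω* = 1.96588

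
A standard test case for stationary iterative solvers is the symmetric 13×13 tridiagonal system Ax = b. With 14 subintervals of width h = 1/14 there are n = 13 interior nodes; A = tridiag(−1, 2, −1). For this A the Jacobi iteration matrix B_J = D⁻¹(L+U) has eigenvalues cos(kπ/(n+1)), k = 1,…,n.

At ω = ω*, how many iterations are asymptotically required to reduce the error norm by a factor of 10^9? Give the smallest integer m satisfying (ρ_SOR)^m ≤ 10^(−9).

m = 46

n=13: λ(B_J) = 1 − λ(A)/2 = cos(kπ/14); k=1 gives ρ_J = 0.9749279.
√(1−ρ_J²) = |sin(π/14)| = 0.2225209
ω* = 2 / (1 + 0.2225209) = 2 / 1.2225209 ≈ 1.6359639.
Hence ρ(B_{ω*}) = 1.6359639 − 1 = 0.6359639.
For 9 digits: m = 9·ln10 / (−ln 0.6359639) = 20.7233/0.452613 = 45.786; round up → m = 46.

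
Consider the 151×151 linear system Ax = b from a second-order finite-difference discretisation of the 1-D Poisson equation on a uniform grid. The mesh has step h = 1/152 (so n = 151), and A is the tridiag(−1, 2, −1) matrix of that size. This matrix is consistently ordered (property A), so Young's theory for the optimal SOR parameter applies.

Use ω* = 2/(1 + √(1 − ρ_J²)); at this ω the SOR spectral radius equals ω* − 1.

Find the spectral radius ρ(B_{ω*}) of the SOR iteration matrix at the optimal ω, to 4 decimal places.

With n=151, ρ(Jacobi) = cos(π/152) = 0.9998.
√(1−ρ_J²) simplifies to sin(π/152) = 0.02067.
ω* = 2 / (1 + 0.02067) = 2 / 1.02067 ≈ 1.9595.
ρ(B_{ω*}) = ω*−1 = 0.9595

ρ_SOR = 0.9595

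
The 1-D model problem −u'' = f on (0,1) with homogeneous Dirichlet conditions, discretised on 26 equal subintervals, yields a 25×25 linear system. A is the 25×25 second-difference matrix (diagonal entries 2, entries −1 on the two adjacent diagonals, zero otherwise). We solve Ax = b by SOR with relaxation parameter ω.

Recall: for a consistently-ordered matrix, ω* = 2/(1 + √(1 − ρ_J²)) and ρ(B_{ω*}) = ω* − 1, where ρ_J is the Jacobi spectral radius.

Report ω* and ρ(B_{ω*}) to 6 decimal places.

ω* = 1.784859, ρ_SOR = 0.784859

With n=25, ρ(Jacobi) = cos(π/26) = 0.992709.
√(1−ρ_J²) = |sin(π/26)| = 0.1205367
So ω* = 2/1.1205367 = 1.784859 (Young).
[ρ_SOR] ω* − 1 = 0.784859.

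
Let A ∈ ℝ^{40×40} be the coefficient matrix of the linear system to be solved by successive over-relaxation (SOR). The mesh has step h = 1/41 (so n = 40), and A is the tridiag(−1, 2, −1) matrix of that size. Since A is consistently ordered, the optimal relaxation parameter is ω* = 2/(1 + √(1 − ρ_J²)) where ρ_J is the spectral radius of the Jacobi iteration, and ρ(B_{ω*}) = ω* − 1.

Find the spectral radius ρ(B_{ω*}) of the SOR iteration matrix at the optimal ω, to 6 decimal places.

With n=40, ρ(Jacobi) = cos(π/41) = 0.997066.
√(1 − cos²(π/41)) = sin(π/41) ≈ 0.0765493.
Young: ω* = 2/(1+√(1−ρ_J²)) = 2/(1+0.0765493) = 2/1.0765493 = 1.857788.
ρ_SOR = ω* − 1 ≈ 0.857788.

ρ_SOR = 0.857788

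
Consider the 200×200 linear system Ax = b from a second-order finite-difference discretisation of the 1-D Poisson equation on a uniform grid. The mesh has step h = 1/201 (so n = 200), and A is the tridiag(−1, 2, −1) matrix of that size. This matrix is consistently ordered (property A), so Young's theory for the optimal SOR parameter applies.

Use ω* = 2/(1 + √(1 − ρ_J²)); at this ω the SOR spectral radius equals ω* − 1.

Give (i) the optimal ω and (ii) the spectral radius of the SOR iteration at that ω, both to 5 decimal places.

ω* = 1.96922, ρ_SOR = 0.96922

B_J for the 200×200 system has eigenvalues cos(kπ/201); ρ_J = cos(π/201) = 0.99988.
root = sin(π/201) = 0.015629  (since 1−cos² = sin²).
[ω*] 2 ÷ (1 + 0.015629) = 2 ÷ 1.015629 = 1.96922.
[ρ_SOR] ω* − 1 = 0.96922.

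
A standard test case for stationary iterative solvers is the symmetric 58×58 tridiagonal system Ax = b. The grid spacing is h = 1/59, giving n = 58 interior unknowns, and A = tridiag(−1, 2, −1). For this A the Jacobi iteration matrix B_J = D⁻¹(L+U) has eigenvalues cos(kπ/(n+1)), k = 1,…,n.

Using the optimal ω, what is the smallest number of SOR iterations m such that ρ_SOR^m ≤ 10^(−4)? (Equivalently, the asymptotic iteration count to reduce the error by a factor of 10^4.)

m = 87

½·tridiag(1,0,1) at n=58: λ_k = cos(kπ/59); max |λ| at k=1 ⇒ ρ_J = cos(π/59) ≈ 0.9985827.
√(1−ρ_J²) simplifies to sin(π/59) = 0.0532222.
ω* = 2/(1 + 0.0532222) = 2/1.0532222 = 1.8989345.
[ρ_SOR] ω* − 1 = 0.8989345.
For 4 digits: m = 4·ln10 / (−ln 0.8989345) = 9.21034/0.106545 = 86.446; round up → m = 87.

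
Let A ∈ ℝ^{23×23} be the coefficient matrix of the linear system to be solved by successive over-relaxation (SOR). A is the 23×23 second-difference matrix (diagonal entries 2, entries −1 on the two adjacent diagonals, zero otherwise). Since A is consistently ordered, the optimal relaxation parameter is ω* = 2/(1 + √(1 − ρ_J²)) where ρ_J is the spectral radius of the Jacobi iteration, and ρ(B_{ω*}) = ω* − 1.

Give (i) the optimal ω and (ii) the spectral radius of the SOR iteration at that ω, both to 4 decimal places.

ω* = 1.7691, ρ_SOR = 0.7691

With n=23, ρ(Jacobi) = cos(π/24) = 0.9914.
√(1−ρ_J²) simplifies to sin(π/24) = 0.13053.
So ω* = 2/1.13053 = 1.7691 (Young).
and ρ(B_{ω*}) = 1.7691 − 1 = 0.7691.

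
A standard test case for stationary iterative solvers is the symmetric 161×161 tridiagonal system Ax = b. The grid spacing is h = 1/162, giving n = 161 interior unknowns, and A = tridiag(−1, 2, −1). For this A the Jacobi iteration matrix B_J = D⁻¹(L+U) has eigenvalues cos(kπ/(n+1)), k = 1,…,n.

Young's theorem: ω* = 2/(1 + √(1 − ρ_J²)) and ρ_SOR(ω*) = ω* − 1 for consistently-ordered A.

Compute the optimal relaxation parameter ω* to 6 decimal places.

ω* = 1.961955

½·tridiag(1,0,1) at n=161: λ_k = cos(kπ/162); max |λ| at k=1 ⇒ ρ_J = cos(π/162) ≈ 0.999812.
√(1 − cos²(π/162)) = sin(π/162) ≈ 0.0193913.
Then 2/(1+√(1−ρ_J²)) = 2/(1+0.0193913); ω* = 2/1.0193913 = 1.961955.
At ω = 1.961955 every |λ(B_ω)| = ω−1, so ρ_SOR = 0.961955.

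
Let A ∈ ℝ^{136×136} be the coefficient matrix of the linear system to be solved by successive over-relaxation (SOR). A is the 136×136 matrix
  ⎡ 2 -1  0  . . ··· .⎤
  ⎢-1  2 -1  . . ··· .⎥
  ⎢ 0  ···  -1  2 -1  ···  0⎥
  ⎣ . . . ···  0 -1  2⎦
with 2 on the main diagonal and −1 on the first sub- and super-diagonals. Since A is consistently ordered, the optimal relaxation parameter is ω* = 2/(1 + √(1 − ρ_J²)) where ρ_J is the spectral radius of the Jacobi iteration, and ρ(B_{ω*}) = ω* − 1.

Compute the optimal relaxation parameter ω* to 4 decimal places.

ρ_J = max_k |cos(kπ/137)| = cos(π/137) = 0.9997
√(1 − cos²(π/137)) = sin(π/137) ≈ 0.02293.
[ω*] 2 ÷ (1 + 0.02293) = 2 ÷ 1.02293 = 1.9552.
[ρ_SOR] ω* − 1 = 0.9552.

ω* = 1.9552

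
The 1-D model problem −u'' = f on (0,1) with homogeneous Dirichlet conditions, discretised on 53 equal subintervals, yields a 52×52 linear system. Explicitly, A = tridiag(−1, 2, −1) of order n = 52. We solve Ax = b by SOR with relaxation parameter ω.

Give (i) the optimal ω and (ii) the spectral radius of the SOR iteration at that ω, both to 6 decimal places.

B_J for the 52×52 system has eigenvalues cos(kπ/53); ρ_J = cos(π/53) = 0.998244.
1 − cos²(π/53) = sin²(π/53) ⇒ √(1−ρ_J²) = sin(π/53) = 0.0592406.
ω* = 2/(1 + 0.0592406) = 2/1.0592406 = 1.888145.
ρ_SOR = ω* − 1 = 1.888145 − 1 = 0.888145.

ω* = 1.888145, ρ_SOR = 0.888145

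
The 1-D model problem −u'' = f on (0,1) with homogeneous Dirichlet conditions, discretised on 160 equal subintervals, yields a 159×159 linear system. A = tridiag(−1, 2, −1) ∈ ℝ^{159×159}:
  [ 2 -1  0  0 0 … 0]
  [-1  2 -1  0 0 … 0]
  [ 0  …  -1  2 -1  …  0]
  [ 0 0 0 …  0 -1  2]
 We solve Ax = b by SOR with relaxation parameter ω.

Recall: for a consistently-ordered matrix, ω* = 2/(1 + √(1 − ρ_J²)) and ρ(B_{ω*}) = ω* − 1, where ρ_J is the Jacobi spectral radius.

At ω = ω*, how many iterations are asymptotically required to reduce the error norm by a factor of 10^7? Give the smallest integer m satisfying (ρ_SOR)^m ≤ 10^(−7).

ρ_J = max_k |cos(kπ/160)| = cos(π/160) = 0.9998072
√(1 − cos²(π/160)) = sin(π/160) ≈ 0.0196337.
Young: ω* = 2/(1+√(1−ρ_J²)) = 2/(1+0.0196337) = 2/1.0196337 = 1.9614887.
ρ_SOR = ω* − 1 ≈ 0.9614887.
7·ln10 = 16.1181; −ln(0.9614887) = 0.0392725; m = ⌈16.1181/0.0392725⌉ = ⌈410.417⌉ = 411.

m = 411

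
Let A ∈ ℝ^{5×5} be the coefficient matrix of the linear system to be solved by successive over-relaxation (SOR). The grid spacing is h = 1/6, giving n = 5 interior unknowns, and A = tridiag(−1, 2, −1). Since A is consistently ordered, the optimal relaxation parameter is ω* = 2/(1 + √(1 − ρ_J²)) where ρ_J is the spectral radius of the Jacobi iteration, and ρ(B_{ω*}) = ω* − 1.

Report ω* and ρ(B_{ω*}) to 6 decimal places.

½·tridiag(1,0,1) at n=5: λ_k = cos(kπ/6); max |λ| at k=1 ⇒ ρ_J = cos(π/6) ≈ 0.866025.
root = sin(π/6) = 0.5000000  (since 1−cos² = sin²).
So ω* = 2/1.5000000 = 1.333333 (Young).
and ρ(B_{ω*}) = 1.333333 − 1 = 0.333333.

ω* = 1.333333, ρ_SOR = 0.333333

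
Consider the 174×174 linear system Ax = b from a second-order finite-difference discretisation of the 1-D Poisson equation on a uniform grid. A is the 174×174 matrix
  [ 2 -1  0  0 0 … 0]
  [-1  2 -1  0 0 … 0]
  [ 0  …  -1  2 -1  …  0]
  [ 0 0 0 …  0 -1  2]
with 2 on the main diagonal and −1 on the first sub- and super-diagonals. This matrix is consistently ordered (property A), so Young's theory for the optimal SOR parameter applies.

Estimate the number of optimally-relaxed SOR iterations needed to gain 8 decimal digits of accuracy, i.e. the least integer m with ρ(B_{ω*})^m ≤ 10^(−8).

m = 514

ρ_J = max_k |cos(kπ/175)| = cos(π/175) = 0.9998389
√(1−ρ_J²) = |sin(π/175)| = 0.0179510
[ω*] 2 ÷ (1 + 0.0179510) = 2 ÷ 1.0179510 = 1.9647311.
ρ(B_{ω*}) = ω*−1 = 0.9647311
(0.9647311)^m ≤ 10^{−8}  ⇒  m·ln(0.9647311) ≤ −8·ln10  ⇒  m ≥ 513.027  ⇒  m = 514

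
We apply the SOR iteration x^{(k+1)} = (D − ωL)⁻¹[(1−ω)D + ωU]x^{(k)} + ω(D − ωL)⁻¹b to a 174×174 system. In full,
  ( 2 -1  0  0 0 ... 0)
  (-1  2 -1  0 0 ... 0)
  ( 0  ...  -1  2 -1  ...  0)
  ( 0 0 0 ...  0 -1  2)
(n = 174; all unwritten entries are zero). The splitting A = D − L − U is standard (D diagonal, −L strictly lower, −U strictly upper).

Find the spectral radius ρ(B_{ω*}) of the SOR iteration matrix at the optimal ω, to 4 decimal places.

ρ_SOR = 0.9647

n=174: λ(B_J) = 1 − λ(A)/2 = cos(kπ/175); k=1 gives ρ_J = 0.9998.
√(1 − cos²(π/175)) = sin(π/175) ≈ 0.01795.
ω* = 2 / (1 + 0.01795) = 2 / 1.01795 ≈ 1.9647.
and ρ(B_{ω*}) = 1.9647 − 1 = 0.9647.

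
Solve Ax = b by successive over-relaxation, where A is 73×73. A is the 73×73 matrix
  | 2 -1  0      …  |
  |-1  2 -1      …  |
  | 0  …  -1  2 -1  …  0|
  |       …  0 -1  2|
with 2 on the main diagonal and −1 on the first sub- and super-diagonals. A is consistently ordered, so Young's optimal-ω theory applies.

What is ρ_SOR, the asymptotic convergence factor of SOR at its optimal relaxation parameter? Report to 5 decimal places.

With n=73, ρ(Jacobi) = cos(π/74) = 0.99910.
root = sin(π/74) = 0.042441  (since 1−cos² = sin²).
Young: ω* = 2/(1+√(1−ρ_J²)) = 2/(1+0.042441) = 2/1.042441 = 1.91857.
and ρ(B_{ω*}) = 1.91857 − 1 = 0.91857.

ρ_SOR = 0.91857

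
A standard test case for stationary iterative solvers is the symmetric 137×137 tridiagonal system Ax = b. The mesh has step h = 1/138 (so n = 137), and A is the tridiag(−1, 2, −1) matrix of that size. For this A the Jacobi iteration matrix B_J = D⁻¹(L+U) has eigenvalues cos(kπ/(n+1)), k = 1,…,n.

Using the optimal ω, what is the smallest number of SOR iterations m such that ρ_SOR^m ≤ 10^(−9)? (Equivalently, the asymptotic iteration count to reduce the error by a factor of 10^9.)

ρ_J = max_k |cos(kπ/138)| = cos(π/138) = 0.9997409
√(1−ρ_J²) simplifies to sin(π/138) = 0.0227632.
ω* = 2 / (1 + 0.0227632) = 2 / 1.0227632 ≈ 1.9554869.
ρ_SOR = ω* − 1 = 1.9554869 − 1 = 0.9554869.
m ≥ 9·ln10 / (−ln 0.9554869) = 455.115; smallest integer m = 456.

m = 456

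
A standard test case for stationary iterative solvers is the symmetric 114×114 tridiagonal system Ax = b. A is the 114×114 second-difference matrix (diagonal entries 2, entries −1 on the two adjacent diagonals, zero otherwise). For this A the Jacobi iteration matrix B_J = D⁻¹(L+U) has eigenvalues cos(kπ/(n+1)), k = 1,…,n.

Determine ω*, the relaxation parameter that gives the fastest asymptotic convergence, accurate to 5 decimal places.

ω* = 1.94682

[ρ_J] n=114: ρ(B_J) = cos(π/(n+1)) = cos(π/115) = 0.99963.
1 − cos²(π/115) = sin²(π/115) ⇒ √(1−ρ_J²) = sin(π/115) = 0.027315.
Young: ω* = 2/(1+√(1−ρ_J²)) = 2/(1+0.027315) = 2/1.027315 = 1.94682.
At ω = 1.94682 every |λ(B_ω)| = ω−1, so ρ_SOR = 0.94682.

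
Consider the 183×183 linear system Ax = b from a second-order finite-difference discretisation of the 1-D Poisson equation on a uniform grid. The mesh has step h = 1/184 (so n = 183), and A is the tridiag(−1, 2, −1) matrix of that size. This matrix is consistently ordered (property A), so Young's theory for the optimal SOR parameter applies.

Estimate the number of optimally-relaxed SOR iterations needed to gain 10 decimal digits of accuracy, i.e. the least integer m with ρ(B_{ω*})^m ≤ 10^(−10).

m = 675

ρ_J = max_k |cos(kπ/184)| = cos(π/184) = 0.9998542
√(1 − cos²(π/184)) = sin(π/184) ≈ 0.0170730.
So ω* = 2/1.0170730 = 1.9664272 (Young).
ρ_SOR = ω* − 1 = 1.9664272 − 1 = 0.9664272.
m ≥ 10·ln10 / (−ln 0.9664272) = 674.272; smallest integer m = 675.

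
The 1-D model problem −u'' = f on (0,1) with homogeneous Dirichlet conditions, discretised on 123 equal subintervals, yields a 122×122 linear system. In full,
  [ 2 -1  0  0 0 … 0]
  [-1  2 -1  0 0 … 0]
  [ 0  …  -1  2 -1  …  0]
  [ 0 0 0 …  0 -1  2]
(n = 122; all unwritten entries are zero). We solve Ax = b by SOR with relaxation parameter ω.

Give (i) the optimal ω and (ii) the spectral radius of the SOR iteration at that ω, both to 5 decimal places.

[ρ_J] n=122: ρ(B_J) = cos(π/(n+1)) = cos(π/123) = 0.99967.
root = sin(π/123) = 0.025539  (since 1−cos² = sin²).
ω* = 2/(1+0.025539) = 1.95019
ρ_SOR = ω* − 1 ≈ 0.95019.

ω* = 1.95019, ρ_SOR = 0.95019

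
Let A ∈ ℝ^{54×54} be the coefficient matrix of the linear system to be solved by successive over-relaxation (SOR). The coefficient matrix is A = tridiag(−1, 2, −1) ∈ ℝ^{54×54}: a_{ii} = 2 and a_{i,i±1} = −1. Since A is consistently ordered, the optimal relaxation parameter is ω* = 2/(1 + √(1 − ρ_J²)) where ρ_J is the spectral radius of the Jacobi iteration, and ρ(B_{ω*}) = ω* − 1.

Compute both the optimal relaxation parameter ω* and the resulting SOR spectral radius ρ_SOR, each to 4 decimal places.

ω* = 1.8920, ρ_SOR = 0.8920

ρ_J = max_k |cos(kπ/55)| = cos(π/55) = 0.9984
√(1−ρ_J²) simplifies to sin(π/55) = 0.05709.
So ω* = 2/1.05709 = 1.8920 (Young).
and ρ(B_{ω*}) = 1.8920 − 1 = 0.8920.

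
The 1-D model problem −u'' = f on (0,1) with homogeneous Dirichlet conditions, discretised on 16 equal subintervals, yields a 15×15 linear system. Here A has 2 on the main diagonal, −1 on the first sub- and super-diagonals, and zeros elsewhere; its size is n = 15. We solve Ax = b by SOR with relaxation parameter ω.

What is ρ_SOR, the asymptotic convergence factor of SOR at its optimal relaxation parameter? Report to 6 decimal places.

ρ_SOR = 0.673514

½·tridiag(1,0,1) at n=15: λ_k = cos(kπ/16); max |λ| at k=1 ⇒ ρ_J = cos(π/16) ≈ 0.980785.
root = sin(π/16) = 0.1950903  (since 1−cos² = sin²).
Young: ω* = 2/(1+√(1−ρ_J²)) = 2/(1+0.1950903) = 2/1.1950903 = 1.673514.
Hence ρ(B_{ω*}) = 1.673514 − 1 = 0.673514.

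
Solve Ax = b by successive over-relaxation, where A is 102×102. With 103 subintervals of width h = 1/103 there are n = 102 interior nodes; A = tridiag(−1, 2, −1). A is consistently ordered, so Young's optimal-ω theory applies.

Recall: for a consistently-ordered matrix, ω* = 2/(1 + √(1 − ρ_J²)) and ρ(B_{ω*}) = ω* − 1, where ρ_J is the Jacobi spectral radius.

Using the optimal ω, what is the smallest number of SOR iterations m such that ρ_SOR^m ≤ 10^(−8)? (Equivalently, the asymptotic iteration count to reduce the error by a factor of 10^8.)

B_J for the 102×102 system has eigenvalues cos(kπ/103); ρ_J = cos(π/103) = 0.9995349.
root = sin(π/103) = 0.0304962  (since 1−cos² = sin²).
ω* = 2/(1+0.0304962) = 1.9408126
Hence ρ(B_{ω*}) = 1.9408126 − 1 = 0.9408126.
(0.9408126)^m ≤ 10^{−8}  ⇒  m·ln(0.9408126) ≤ −8·ln10  ⇒  m ≥ 301.923  ⇒  m = 302

m = 302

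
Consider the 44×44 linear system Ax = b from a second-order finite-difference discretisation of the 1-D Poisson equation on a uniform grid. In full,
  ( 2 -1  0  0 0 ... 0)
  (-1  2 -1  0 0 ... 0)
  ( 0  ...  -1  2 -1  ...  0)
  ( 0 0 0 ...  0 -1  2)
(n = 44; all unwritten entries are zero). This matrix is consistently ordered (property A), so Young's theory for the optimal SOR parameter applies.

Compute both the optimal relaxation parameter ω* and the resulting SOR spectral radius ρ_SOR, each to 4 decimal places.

ω* = 1.8696, ρ_SOR = 0.8696

n=44: λ(B_J) = 1 − λ(A)/2 = cos(kπ/45); k=1 gives ρ_J = 0.9976.
√(1−ρ_J²) simplifies to sin(π/45) = 0.06976.
Young: ω* = 2/(1+√(1−ρ_J²)) = 2/(1+0.06976) = 2/1.06976 = 1.8696.
[ρ_SOR] ω* − 1 = 0.8696.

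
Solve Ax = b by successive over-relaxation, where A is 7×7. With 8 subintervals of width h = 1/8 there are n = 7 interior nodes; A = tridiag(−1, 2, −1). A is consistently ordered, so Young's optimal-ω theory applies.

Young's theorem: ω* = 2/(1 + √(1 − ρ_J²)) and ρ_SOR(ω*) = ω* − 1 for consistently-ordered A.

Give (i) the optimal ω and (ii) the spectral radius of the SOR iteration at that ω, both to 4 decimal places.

With n=7, ρ(Jacobi) = cos(π/8) = 0.9239.
√(1−ρ_J²) simplifies to sin(π/8) = 0.38268.
[ω*] 2 ÷ (1 + 0.38268) = 2 ÷ 1.38268 = 1.4465.
[ρ_SOR] ω* − 1 = 0.4465.

ω* = 1.4465, ρ_SOR = 0.4465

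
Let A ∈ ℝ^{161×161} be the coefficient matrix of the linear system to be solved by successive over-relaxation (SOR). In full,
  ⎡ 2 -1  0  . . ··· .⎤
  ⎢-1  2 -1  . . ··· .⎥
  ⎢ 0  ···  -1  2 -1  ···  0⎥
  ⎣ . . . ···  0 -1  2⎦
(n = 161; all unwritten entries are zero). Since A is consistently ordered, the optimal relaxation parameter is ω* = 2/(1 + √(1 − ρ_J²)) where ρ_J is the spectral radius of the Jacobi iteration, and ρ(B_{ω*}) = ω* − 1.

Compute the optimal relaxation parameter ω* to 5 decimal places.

ω* = 1.96196

½·tridiag(1,0,1) at n=161: λ_k = cos(kπ/162); max |λ| at k=1 ⇒ ρ_J = cos(π/162) ≈ 0.99981.
√(1 − cos²(π/162)) = sin(π/162) ≈ 0.019391.
ω* = 2/(1+0.019391) = 1.96196
ρ_SOR = ω* − 1 = 1.96196 − 1 = 0.96196.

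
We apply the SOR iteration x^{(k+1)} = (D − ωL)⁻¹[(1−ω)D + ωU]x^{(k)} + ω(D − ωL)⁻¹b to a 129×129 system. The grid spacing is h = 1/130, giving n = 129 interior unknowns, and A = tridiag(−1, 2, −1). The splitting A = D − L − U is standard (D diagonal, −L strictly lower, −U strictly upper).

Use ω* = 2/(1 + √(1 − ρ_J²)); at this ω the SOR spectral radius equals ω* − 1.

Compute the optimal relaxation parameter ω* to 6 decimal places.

ω* = 1.952813

[ρ_J] n=129: ρ(B_J) = cos(π/(n+1)) = cos(π/130) = 0.999708.
√(1 − cos²(π/130)) = sin(π/130) ≈ 0.0241637.
So ω* = 2/1.0241637 = 1.952813 (Young).
Hence ρ(B_{ω*}) = 1.952813 − 1 = 0.952813.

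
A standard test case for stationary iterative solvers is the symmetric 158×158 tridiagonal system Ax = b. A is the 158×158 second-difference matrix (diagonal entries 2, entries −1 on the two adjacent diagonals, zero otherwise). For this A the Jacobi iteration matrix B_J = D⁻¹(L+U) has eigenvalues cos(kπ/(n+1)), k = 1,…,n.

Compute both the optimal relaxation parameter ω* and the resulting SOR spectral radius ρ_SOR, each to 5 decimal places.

ω* = 1.96125, ρ_SOR = 0.96125

B_J for the 158×158 system has eigenvalues cos(kπ/159); ρ_J = cos(π/159) = 0.99980.
√(1 − cos²(π/159)) = sin(π/159) ≈ 0.019757.
ω* = 2/(1+0.019757) = 1.96125
ρ(B_{ω*}) = ω*−1 = 0.96125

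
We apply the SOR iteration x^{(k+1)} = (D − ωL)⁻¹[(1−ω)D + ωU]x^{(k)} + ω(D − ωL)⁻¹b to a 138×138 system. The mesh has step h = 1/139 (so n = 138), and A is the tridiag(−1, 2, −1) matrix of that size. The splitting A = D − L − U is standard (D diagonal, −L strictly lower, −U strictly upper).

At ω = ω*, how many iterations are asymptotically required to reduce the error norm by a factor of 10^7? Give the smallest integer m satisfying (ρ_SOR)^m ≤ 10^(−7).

m = 357

With n=138, ρ(Jacobi) = cos(π/139) = 0.9997446.
root = sin(π/139) = 0.0225995  (since 1−cos² = sin²).
Then 2/(1+√(1−ρ_J²)) = 2/(1+0.0225995); ω* = 2/1.0225995 = 1.9557999.
ρ(B_{ω*}) = ω*−1 = 0.9557999
For 7 digits: m = 7·ln10 / (−ln 0.9557999) = 16.1181/0.0452067 = 356.542; round up → m = 357.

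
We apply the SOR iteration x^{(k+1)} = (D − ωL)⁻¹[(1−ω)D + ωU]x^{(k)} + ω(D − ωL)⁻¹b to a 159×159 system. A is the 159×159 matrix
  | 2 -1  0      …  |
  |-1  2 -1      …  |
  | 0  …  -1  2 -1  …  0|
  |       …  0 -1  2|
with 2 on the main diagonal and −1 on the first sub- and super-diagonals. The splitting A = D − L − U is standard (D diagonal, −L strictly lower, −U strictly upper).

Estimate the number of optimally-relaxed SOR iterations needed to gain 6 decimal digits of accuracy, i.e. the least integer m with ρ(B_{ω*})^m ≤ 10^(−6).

With n=159, ρ(Jacobi) = cos(π/160) = 0.9998072.
1 − cos²(π/160) = sin²(π/160) ⇒ √(1−ρ_J²) = sin(π/160) = 0.0196337.
Then 2/(1+√(1−ρ_J²)) = 2/(1+0.0196337); ω* = 2/1.0196337 = 1.9614887.
ρ_SOR = ω* − 1 ≈ 0.9614887.
6·ln10 = 13.8155; −ln(0.9614887) = 0.0392725; m = ⌈13.8155/0.0392725⌉ = ⌈351.786⌉ = 352.

m = 352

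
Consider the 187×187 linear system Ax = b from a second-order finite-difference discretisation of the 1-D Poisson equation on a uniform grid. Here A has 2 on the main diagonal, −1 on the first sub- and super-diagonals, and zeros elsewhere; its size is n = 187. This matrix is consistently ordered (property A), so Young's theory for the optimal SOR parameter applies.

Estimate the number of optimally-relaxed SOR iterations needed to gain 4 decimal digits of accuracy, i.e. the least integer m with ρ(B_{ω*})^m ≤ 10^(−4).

[ρ_J] n=187: ρ(B_J) = cos(π/(n+1)) = cos(π/188) = 0.9998604.
√(1−ρ_J²) simplifies to sin(π/188) = 0.0167098.
Then 2/(1+√(1−ρ_J²)) = 2/(1+0.0167098); ω* = 2/1.0167098 = 1.9671297.
Hence ρ(B_{ω*}) = 1.9671297 − 1 = 0.9671297.
(0.9671297)^m ≤ 10^{−4}  ⇒  m·ln(0.9671297) ≤ −4·ln10  ⇒  m ≥ 275.571  ⇒  m = 276

m = 276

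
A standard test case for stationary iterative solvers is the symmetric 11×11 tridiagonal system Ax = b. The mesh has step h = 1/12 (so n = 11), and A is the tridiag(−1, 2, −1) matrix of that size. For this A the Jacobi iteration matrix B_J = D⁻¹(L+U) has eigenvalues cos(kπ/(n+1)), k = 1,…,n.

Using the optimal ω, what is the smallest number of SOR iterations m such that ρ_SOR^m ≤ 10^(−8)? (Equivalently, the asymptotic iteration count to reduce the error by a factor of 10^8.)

m = 35

With n=11, ρ(Jacobi) = cos(π/12) = 0.9659258.
√(1−ρ_J²) = |sin(π/12)| = 0.2588190
Young: ω* = 2/(1+√(1−ρ_J²)) = 2/(1+0.2588190) = 2/1.2588190 = 1.5887908.
ρ(B_{ω*}) = ω*−1 = 0.5887908
Need (0.5887908)^m ≤ 10^(−8): m ≥ 8·ln10/|ln 0.5887908| = 18.4207/0.529684 = 34.777 ⇒ m = 35.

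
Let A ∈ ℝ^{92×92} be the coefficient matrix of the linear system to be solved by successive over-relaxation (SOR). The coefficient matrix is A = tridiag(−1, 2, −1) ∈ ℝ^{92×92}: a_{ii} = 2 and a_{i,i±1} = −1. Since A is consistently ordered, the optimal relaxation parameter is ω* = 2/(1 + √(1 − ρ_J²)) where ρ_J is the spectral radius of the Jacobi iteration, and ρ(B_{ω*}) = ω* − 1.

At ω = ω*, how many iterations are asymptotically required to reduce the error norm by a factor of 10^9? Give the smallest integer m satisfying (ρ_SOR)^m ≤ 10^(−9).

m = 307

ρ_J = max_k |cos(kπ/93)| = cos(π/93) = 0.9994295
root = sin(π/93) = 0.0337741  (since 1−cos² = sin²).
ω* = 2 / (1 + 0.0337741) = 2 / 1.0337741 ≈ 1.9346586.
ρ_SOR = ω* − 1 ≈ 0.9346586.
m ≥ 9·ln10 / (−ln 0.9346586) = 306.676; smallest integer m = 307.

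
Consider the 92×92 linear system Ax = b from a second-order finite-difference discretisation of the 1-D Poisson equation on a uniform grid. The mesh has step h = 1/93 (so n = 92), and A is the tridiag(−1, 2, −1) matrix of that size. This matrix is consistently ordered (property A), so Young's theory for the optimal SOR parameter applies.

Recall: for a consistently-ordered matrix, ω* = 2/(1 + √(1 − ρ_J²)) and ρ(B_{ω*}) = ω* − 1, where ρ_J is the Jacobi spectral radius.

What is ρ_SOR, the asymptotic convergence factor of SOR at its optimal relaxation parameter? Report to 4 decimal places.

ρ_SOR = 0.9347

With n=92, ρ(Jacobi) = cos(π/93) = 0.9994.
root = sin(π/93) = 0.03377  (since 1−cos² = sin²).
Then 2/(1+√(1−ρ_J²)) = 2/(1+0.03377); ω* = 2/1.03377 = 1.9347.
ρ(B_{ω*}) = ω*−1 = 0.9347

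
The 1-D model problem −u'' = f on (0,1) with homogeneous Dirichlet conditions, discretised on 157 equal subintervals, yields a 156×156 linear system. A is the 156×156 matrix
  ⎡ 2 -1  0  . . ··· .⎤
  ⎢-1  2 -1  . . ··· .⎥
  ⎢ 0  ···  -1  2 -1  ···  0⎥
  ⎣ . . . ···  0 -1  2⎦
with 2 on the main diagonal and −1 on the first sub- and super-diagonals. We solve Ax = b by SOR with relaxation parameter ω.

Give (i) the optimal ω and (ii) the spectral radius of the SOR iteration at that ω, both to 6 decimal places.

ω* = 1.960767, ρ_SOR = 0.960767

½·tridiag(1,0,1) at n=156: λ_k = cos(kπ/157); max |λ| at k=1 ⇒ ρ_J = cos(π/157) ≈ 0.999800.
1 − cos²(π/157) = sin²(π/157) ⇒ √(1−ρ_J²) = sin(π/157) = 0.0200088.
ω* = 2 / (1 + 0.0200088) = 2 / 1.0200088 ≈ 1.960767.
ρ_SOR = ω* − 1 = 1.960767 − 1 = 0.960767.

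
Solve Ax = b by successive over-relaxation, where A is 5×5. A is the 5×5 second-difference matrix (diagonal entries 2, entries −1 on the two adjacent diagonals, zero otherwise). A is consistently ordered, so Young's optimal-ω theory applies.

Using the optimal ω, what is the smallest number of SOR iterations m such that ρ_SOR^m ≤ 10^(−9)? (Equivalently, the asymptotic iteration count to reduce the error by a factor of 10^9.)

m = 19

spectrum of D⁻¹(L+U) = {cos(kπ/6) : 1≤k≤5}; ρ_J = cos(π/6) = 0.8660254.
√(1−ρ_J²) = |sin(π/6)| = 0.5000000
ω* = 2/(1+0.5000000) = 1.3333333
ρ_SOR = ω* − 1 ≈ 0.3333333.
Need (0.3333333)^m ≤ 10^(−9): m ≥ 9·ln10/|ln 0.3333333| = 20.7233/1.09861 = 18.863 ⇒ m = 19.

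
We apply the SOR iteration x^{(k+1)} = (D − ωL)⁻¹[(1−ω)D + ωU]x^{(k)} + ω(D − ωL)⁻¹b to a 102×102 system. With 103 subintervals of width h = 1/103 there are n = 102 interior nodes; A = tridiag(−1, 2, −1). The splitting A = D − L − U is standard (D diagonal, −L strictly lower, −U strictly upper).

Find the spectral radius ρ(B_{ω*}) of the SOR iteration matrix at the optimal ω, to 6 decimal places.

ρ_SOR = 0.940813

n=102: λ(B_J) = 1 − λ(A)/2 = cos(kπ/103); k=1 gives ρ_J = 0.999535.
√(1 − cos²(π/103)) = sin(π/103) ≈ 0.0304962.
Young: ω* = 2/(1+√(1−ρ_J²)) = 2/(1+0.0304962) = 2/1.0304962 = 1.940813.
At ω = 1.940813 every |λ(B_ω)| = ω−1, so ρ_SOR = 0.940813.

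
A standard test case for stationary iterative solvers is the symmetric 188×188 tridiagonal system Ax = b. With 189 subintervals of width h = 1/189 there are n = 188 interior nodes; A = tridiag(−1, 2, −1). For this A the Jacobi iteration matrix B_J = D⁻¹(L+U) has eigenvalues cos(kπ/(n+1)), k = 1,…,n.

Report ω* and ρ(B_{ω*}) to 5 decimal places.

n=188: λ(B_J) = 1 − λ(A)/2 = cos(kπ/189); k=1 gives ρ_J = 0.99986.
√(1−ρ_J²) simplifies to sin(π/189) = 0.016621.
So ω* = 2/1.016621 = 1.96730 (Young).
ρ_SOR = ω* − 1 ≈ 0.96730.

ω* = 1.96730, ρ_SOR = 0.96730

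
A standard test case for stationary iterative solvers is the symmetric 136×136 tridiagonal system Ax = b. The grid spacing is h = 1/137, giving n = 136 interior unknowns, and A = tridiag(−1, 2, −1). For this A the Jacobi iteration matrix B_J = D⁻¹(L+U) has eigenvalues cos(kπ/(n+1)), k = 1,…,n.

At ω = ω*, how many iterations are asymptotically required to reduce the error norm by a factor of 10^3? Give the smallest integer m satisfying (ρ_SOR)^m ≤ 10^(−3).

n=136: λ(B_J) = 1 − λ(A)/2 = cos(kπ/137); k=1 gives ρ_J = 0.9997371.
1 − cos²(π/137) = sin²(π/137) ⇒ √(1−ρ_J²) = sin(π/137) = 0.0229293.
[ω*] 2 ÷ (1 + 0.0229293) = 2 ÷ 1.0229293 = 1.9551693.
ρ_SOR = ω* − 1 ≈ 0.9551693.
Need (0.9551693)^m ≤ 10^(−3): m ≥ 3·ln10/|ln 0.9551693| = 6.90776/0.0458667 = 150.605 ⇒ m = 151.

m = 151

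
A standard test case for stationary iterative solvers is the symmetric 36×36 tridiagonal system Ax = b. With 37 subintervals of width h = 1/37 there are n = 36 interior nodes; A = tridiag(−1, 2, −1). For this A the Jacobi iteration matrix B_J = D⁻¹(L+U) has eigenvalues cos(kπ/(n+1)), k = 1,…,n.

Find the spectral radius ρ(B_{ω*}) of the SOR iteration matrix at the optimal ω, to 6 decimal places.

ρ_J = max_k |cos(kπ/37)| = cos(π/37) = 0.996397
root = sin(π/37) = 0.0848059  (since 1−cos² = sin²).
ω* = 2 / (1 + 0.0848059) = 2 / 1.0848059 ≈ 1.843648.
[ρ_SOR] ω* − 1 = 0.843648.

ρ_SOR = 0.843648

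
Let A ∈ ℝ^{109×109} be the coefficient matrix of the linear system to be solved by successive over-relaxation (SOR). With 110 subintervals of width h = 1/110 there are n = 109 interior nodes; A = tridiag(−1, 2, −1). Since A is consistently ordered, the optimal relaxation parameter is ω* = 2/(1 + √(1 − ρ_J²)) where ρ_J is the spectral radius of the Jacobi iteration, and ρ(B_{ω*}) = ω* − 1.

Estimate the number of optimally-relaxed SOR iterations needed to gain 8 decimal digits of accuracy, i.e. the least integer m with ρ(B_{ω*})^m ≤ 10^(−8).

B_J for the 109×109 system has eigenvalues cos(kπ/110); ρ_J = cos(π/110) = 0.9995922.
1 − cos²(π/110) = sin²(π/110) ⇒ √(1−ρ_J²) = sin(π/110) = 0.0285561.
Then 2/(1+√(1−ρ_J²)) = 2/(1+0.0285561); ω* = 2/1.0285561 = 1.9444734.
Hence ρ(B_{ω*}) = 1.9444734 − 1 = 0.9444734.
ρ_SOR^m ≤ 10^(−8) ⇔ m ≥ 8·ln10/(−ln 0.9444734) = 18.4207/0.0571278 = 322.447; m = ⌈322.447⌉ = 323.

m = 323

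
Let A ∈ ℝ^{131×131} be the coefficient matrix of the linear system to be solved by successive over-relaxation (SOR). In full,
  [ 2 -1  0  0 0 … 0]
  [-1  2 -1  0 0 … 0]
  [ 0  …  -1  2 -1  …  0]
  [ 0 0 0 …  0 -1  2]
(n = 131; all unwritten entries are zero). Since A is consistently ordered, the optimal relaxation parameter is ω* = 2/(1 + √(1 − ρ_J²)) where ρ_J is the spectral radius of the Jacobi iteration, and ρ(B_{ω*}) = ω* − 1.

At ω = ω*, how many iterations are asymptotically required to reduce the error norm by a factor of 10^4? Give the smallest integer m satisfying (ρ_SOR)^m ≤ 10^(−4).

ρ_J = max_k |cos(kπ/132)| = cos(π/132) = 0.9997168
root = sin(π/132) = 0.0237977  (since 1−cos² = sin²).
Young: ω* = 2/(1+√(1−ρ_J²)) = 2/(1+0.0237977) = 2/1.0237977 = 1.9535109.
ρ(B_{ω*}) = ω*−1 = 0.9535109
ρ_SOR^m ≤ 10^(−4) ⇔ m ≥ 4·ln10/(−ln 0.9535109) = 9.21034/0.0476044 = 193.477; m = ⌈193.477⌉ = 194.

m = 194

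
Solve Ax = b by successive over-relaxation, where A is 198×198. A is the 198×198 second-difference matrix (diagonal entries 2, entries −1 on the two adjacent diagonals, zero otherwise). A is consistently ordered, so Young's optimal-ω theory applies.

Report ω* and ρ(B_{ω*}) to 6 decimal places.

ω* = 1.968918, ρ_SOR = 0.968918

B_J for the 198×198 system has eigenvalues cos(kπ/199); ρ_J = cos(π/199) = 0.999875.
√(1−ρ_J²) = |sin(π/199)| = 0.0157862
[ω*] 2 ÷ (1 + 0.0157862) = 2 ÷ 1.0157862 = 1.968918.
Hence ρ(B_{ω*}) = 1.968918 − 1 = 0.968918.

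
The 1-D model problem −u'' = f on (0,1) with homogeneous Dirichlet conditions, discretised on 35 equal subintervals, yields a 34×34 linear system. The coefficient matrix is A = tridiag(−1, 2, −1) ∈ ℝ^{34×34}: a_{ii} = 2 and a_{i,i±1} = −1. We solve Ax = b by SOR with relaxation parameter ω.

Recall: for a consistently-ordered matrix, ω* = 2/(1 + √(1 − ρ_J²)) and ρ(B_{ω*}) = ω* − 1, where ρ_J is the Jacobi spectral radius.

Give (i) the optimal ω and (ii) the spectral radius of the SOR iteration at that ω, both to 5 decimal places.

spectrum of D⁻¹(L+U) = {cos(kπ/35) : 1≤k≤34}; ρ_J = cos(π/35) = 0.99597.
√(1 − cos²(π/35)) = sin(π/35) ≈ 0.089639.
Then 2/(1+√(1−ρ_J²)) = 2/(1+0.089639); ω* = 2/1.089639 = 1.83547.
Hence ρ(B_{ω*}) = 1.83547 − 1 = 0.83547.

ω* = 1.83547, ρ_SOR = 0.83547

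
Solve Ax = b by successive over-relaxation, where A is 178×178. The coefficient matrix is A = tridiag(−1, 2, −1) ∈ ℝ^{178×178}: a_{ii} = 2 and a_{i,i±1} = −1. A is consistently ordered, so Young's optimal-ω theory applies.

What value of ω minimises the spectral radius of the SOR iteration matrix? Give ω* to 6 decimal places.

B_J for the 178×178 system has eigenvalues cos(kπ/179); ρ_J = cos(π/179) = 0.999846.
√(1 − cos²(π/179)) = sin(π/179) ≈ 0.0175499.
Then 2/(1+√(1−ρ_J²)) = 2/(1+0.0175499); ω* = 2/1.0175499 = 1.965506.
[ρ_SOR] ω* − 1 = 0.965506.

ω* = 1.965506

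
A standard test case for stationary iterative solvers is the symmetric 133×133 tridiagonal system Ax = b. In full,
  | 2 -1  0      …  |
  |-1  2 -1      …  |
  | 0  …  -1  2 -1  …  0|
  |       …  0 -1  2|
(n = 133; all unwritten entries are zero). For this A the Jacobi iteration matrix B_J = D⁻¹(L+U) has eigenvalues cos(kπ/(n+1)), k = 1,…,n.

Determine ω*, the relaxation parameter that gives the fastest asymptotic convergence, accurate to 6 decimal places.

½·tridiag(1,0,1) at n=133: λ_k = cos(kπ/134); max |λ| at k=1 ⇒ ρ_J = cos(π/134) ≈ 0.999725.
√(1−ρ_J²) = |sin(π/134)| = 0.0234426
ω* = 2/(1+0.0234426) = 1.954189
and ρ(B_{ω*}) = 1.954189 − 1 = 0.954189.

ω* = 1.954189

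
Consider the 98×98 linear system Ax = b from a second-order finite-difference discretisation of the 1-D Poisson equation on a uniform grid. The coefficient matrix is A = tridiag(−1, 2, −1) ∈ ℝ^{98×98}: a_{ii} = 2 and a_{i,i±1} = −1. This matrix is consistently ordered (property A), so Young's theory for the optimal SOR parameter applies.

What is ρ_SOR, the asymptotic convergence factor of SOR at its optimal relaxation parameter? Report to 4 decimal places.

B_J for the 98×98 system has eigenvalues cos(kπ/99); ρ_J = cos(π/99) = 0.9995.
root = sin(π/99) = 0.03173  (since 1−cos² = sin²).
ω* = 2 / (1 + 0.03173) = 2 / 1.03173 ≈ 1.9385.
Hence ρ(B_{ω*}) = 1.9385 − 1 = 0.9385.

ρ_SOR = 0.9385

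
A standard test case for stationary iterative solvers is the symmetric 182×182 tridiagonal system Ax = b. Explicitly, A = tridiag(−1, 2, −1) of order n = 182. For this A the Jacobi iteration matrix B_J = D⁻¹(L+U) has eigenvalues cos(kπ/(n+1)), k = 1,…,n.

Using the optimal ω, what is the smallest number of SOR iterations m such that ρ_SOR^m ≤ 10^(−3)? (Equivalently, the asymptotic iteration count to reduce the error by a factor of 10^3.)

m = 202

With n=182, ρ(Jacobi) = cos(π/183) = 0.9998526.
√(1−ρ_J²) simplifies to sin(π/183) = 0.0171663.
[ω*] 2 ÷ (1 + 0.0171663) = 2 ÷ 1.0171663 = 1.9662468.
Hence ρ(B_{ω*}) = 1.9662468 − 1 = 0.9662468.
(0.9662468)^m ≤ 10^{−3}  ⇒  m·ln(0.9662468) ≤ −3·ln10  ⇒  m ≥ 201.181  ⇒  m = 202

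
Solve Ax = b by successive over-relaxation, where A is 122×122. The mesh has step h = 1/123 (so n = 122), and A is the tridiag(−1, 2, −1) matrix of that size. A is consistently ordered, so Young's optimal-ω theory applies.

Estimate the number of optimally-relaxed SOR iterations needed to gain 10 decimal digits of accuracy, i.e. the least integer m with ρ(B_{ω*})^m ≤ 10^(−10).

m = 451

B_J for the 122×122 system has eigenvalues cos(kπ/123); ρ_J = cos(π/123) = 0.9996738.
√(1−ρ_J²) = |sin(π/123)| = 0.0255386
Young: ω* = 2/(1+√(1−ρ_J²)) = 2/(1+0.0255386) = 2/1.0255386 = 1.9501948.
ρ(B_{ω*}) = ω*−1 = 0.9501948
Need (0.9501948)^m ≤ 10^(−10): m ≥ 10·ln10/|ln 0.9501948| = 23.0259/0.0510883 = 450.708 ⇒ m = 451.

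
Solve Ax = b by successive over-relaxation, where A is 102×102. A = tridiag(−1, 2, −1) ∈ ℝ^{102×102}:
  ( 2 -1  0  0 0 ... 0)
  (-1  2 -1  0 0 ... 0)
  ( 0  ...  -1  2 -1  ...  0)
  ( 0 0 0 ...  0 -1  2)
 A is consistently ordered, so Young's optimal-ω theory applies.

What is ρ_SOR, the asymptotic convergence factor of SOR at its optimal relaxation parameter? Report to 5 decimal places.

B_J for the 102×102 system has eigenvalues cos(kπ/103); ρ_J = cos(π/103) = 0.99953.
1 − cos²(π/103) = sin²(π/103) ⇒ √(1−ρ_J²) = sin(π/103) = 0.030496.
ω* = 2 / (1 + 0.030496) = 2 / 1.030496 ≈ 1.94081.
At ω = 1.94081 every |λ(B_ω)| = ω−1, so ρ_SOR = 0.94081.

ρ_SOR = 0.94081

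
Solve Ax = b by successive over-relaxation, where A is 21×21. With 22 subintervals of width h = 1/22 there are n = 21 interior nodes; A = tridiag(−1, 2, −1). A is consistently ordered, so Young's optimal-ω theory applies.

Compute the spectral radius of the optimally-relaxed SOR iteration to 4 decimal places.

n=21: λ(B_J) = 1 − λ(A)/2 = cos(kπ/22); k=1 gives ρ_J = 0.9898.
√(1−ρ_J²) simplifies to sin(π/22) = 0.14231.
ω* = 2/(1 + 0.14231) = 2/1.14231 = 1.7508.
Hence ρ(B_{ω*}) = 1.7508 − 1 = 0.7508.

ρ_SOR = 0.7508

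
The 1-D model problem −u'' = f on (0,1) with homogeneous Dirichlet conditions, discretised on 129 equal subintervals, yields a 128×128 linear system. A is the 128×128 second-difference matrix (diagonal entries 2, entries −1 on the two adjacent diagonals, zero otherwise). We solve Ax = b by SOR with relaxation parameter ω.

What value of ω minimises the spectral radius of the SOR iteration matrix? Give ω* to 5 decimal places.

ω* = 1.95246

B_J for the 128×128 system has eigenvalues cos(kπ/129); ρ_J = cos(π/129) = 0.99970.
√(1−ρ_J²) = |sin(π/129)| = 0.024351
Young: ω* = 2/(1+√(1−ρ_J²)) = 2/(1+0.024351) = 2/1.024351 = 1.95246.
At ω = 1.95246 every |λ(B_ω)| = ω−1, so ρ_SOR = 0.95246.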